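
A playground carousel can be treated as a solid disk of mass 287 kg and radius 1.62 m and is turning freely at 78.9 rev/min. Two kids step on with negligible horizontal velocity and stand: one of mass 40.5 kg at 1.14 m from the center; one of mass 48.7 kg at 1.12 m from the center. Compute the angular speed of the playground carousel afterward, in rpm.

No external torque acts about the center; L_before = L_after.
I_p = ½(287)(1.62)² = 376.6 kg·m².
Added inertia Σmr² = (40.5)(1.14)² + (48.7)(1.12)² = 113.7 kg·m²; I_f = 376.6 + 113.7 = 490.3 kg·m².
ω_f = I_p ω_i / I_f = (376.6)(78.9) / 490.3 = 60.60 rpm.

ω_f ≈ 60.6 rpm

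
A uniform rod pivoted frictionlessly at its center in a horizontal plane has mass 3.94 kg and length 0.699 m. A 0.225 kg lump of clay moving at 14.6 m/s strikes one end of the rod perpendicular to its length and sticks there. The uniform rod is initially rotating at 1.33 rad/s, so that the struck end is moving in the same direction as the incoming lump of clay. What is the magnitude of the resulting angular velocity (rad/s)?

The axle reaction passes through the pivot and exerts no torque about it; angular momentum about the pivot is conserved through the impact.
I_p = (1/12)(3.94)(0.699)² = 0.1604 kg·m². Taking the sense of the lump of clay's angular momentum as positive, L_{lump} = m v R = (0.225)(14.6)(0.699/2) = 1.148 kg·m²/s.
L_i = +I_p ω_p + m v R = +(0.1604)(1.33) + 1.148 = 1.361 kg·m²/s.
After sticking, I_f = I_p + m R² = 0.1604 + (0.225)(0.699/2)² = 0.1879 kg·m².
ω_f = L_i / I_f = 1.361 / 0.1879 = 7.245 rad/s.

|ω_f| ≈ 7.25 rad/s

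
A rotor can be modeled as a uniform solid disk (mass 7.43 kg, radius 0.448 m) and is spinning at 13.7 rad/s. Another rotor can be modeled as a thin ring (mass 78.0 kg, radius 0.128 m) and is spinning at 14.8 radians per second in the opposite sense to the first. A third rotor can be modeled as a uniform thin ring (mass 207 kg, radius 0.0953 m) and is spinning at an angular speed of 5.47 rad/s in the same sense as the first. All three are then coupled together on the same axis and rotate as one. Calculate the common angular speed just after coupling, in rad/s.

|ω_f| ≈ 0.406 rad/s

The coupling torques are internal; angular momentum about the shared axis is conserved.
Moments of inertia: I_A = ½(7.43)(0.448)² = 0.7456 kg·m²; I_B = (78.0)(0.128)² = 1.278 kg·m²; I_C = (207)(0.0953)² = 1.880 kg·m².
Taking A's sense as positive: L = (0.7456)(13.7) − (1.278)(14.8) + (1.880)(5.47) = 1.585 kg·m²·rad/s.
Combined I = 0.7456 + 1.278 + 1.880 = 3.904 kg·m².
ω_f = L / I = 1.585 / 3.904 = 0.4060 rad/s.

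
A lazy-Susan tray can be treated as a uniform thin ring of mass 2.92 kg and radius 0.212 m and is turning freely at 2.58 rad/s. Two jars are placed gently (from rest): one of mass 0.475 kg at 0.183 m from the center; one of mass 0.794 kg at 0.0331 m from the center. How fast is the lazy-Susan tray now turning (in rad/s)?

ω_f ≈ 2.29 rad/s

The added mass arrives with no angular momentum about the center, and any external torque about the center is negligible, so the system's angular momentum is conserved.
I_p = (2.92)(0.212)² = 0.1312 kg·m².
Added inertia Σmr² = (0.475)(0.183)² + (0.794)(0.0331)² = 0.01678 kg·m²; I_f = 0.1312 + 0.01678 = 0.1480 kg·m².
ω_f = I_p ω_i / I_f = (0.1312)(2.58) / 0.1480 = 2.288 rad/s.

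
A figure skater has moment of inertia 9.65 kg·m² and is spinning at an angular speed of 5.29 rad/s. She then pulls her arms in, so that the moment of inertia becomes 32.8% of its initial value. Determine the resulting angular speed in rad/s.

ω₂ ≈ 16.1 rad/s

With no external torque about the axis, L is conserved: I₁ω₁ = I₂ω₂.
I₂ = 0.328 × 9.65 = 3.165 kg·m².
ω₂ = I₁ω₁ / I₂ = (9.650)(5.29 rad/s) / (3.165) = 16.13 rad/s.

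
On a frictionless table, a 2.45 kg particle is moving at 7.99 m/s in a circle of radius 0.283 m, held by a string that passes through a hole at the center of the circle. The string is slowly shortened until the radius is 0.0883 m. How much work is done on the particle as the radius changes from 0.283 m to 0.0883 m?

Central (radial) force ⇒ zero torque about the center ⇒ m v r is constant.
v₂ = v₁ r₁ / r₂ = (7.99)(0.283) / (0.0883) = 25.61 m/s.
W = ΔKE = ½m(v₂² − v₁²) = 725.1 J.

W ≈ 725 J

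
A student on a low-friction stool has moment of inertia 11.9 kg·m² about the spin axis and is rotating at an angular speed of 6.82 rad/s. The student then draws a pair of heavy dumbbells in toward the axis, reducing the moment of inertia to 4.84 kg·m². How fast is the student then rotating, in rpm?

ω₂ ≈ 160 rpm

With no external torque about the axis, L is conserved: I₁ω₁ = I₂ω₂.
ω₂ = I₁ω₁ / I₂ = (11.90)(6.82 rad/s) / (4.840) = 16.77 rad/s = 160.1 rpm.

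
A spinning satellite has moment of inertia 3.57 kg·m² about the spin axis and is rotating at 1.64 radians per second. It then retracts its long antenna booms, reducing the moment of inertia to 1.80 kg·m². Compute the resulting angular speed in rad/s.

Angular momentum about the spin axis is conserved since the torque about it is zero.
ω₂ = I₁ω₁ / I₂ = (3.570)(1.64 rad/s) / (1.800) = 3.253 rad/s.

ω₂ ≈ 3.25 rad/s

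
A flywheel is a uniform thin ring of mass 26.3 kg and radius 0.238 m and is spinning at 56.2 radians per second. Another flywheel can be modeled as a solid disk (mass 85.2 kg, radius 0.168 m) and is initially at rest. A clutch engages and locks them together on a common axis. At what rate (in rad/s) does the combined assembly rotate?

|ω_f| ≈ 31.1 rad/s

No external torque acts about the common axis, so total angular momentum is conserved.
Moments of inertia: I_A = (26.3)(0.238)² = 1.490 kg·m²; I_B = ½(85.2)(0.168)² = 1.202 kg·m².
Taking A's sense as positive: L = (1.490)(56.2) = 83.72 kg·m²·rad/s.
Combined I = 1.490 + 1.202 = 2.692 kg·m².
ω_f = L / I = 83.72 / 2.692 = 31.10 rad/s.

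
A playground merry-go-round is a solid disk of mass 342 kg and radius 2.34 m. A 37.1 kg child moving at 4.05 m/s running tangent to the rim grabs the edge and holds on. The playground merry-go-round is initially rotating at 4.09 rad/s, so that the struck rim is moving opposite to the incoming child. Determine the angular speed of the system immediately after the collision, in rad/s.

About the axle the impulsive forces during the collision are internal, so angular momentum about that axis is conserved.
I_p = ½(342)(2.34)² = 936.3 kg·m². Taking the sense of the child's angular momentum as positive, L_{child} = m v R = (37.1)(4.05)(2.34) = 351.6 kg·m²/s.
L_i = −I_p ω_p + m v R = −(936.3)(4.09) + 351.6 = -3478 kg·m²/s.
After sticking, I_f = I_p + m R² = 936.3 + (37.1)(2.34)² = 1139 kg·m².
ω_f = L_i / I_f = -3478 / 1139 = -3.052 rad/s.

|ω_f| ≈ 3.05 rad/s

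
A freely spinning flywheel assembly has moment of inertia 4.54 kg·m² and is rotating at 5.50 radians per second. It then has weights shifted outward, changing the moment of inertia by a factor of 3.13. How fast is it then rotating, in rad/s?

ω₂ ≈ 1.76 rad/s

With no external torque about the axis, L is conserved: I₁ω₁ = I₂ω₂.
I₂ = 3.13 × 4.54 = 14.21 kg·m².
ω₂ = I₁ω₁ / I₂ = (4.540)(5.50 rad/s) / (14.21) = 1.757 rad/s.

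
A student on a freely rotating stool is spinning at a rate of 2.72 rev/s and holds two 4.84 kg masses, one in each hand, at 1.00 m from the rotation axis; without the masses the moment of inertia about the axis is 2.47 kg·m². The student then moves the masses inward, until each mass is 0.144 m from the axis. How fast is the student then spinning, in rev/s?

ω₂ ≈ 12.4 rev/s

With no external torque about the axis, L is conserved: I₁ω₁ = I₂ω₂.
I₁ = 2.47 + 2(4.84)(1.00)² = 12.15 kg·m²; I₂ = 2.47 + 2(4.84)(0.144)² = 2.671 kg·m².
ω₂ = I₁ω₁ / I₂ = (12.15)(2.72 rev/s) / (2.671) = 12.37 rev/s.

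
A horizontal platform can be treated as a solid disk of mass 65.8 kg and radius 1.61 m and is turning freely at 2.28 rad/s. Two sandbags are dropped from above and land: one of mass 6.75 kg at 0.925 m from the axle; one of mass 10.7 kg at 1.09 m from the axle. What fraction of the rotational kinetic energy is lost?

The added mass arrives with no angular momentum about the axle, and any external torque about the axle is negligible, so the system's angular momentum is conserved.
I_p = ½(65.8)(1.61)² = 85.28 kg·m².
Added inertia Σmr² = (6.75)(0.925)² + (10.7)(1.09)² = 18.49 kg·m²; I_f = 85.28 + 18.49 = 103.8 kg·m².
ω_f = I_p ω_i / I_f = (85.28)(2.28) / 103.8 = 1.874 rad/s.
KE_i = ½(85.28)(2.280 rad/s)² = 221.7 J; KE_f = ½(103.8)(1.874)² = 182.2 J.
Fraction lost = 0.1782.

fraction ≈ 0.178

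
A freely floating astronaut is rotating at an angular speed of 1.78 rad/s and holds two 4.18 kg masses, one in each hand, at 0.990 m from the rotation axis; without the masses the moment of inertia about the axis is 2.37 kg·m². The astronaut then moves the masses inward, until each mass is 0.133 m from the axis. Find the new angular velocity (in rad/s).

Angular momentum about the spin axis is conserved since the torque about it is zero.
I₁ = 2.37 + 2(4.18)(0.990)² = 10.56 kg·m²; I₂ = 2.37 + 2(4.18)(0.133)² = 2.518 kg·m².
ω₂ = I₁ω₁ / I₂ = (10.56)(1.78 rad/s) / (2.518) = 7.468 rad/s.

ω₂ ≈ 7.47 rad/s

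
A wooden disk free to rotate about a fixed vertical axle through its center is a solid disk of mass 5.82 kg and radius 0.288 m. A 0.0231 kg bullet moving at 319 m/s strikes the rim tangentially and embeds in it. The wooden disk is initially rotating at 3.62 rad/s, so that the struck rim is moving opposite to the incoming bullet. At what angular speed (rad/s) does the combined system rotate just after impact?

|ω_f| ≈ 5.13 rad/s

The axle reaction passes through the axle and exerts no torque about it; angular momentum about the axle is conserved through the impact.
I_p = ½(5.82)(0.288)² = 0.2414 kg·m². Taking the sense of the bullet's angular momentum as positive, L_{bullet} = m v R = (0.0231)(319)(0.288) = 2.122 kg·m²/s.
L_i = −I_p ω_p + m v R = −(0.2414)(3.62) + 2.122 = 1.248 kg·m²/s.
After sticking, I_f = I_p + m R² = 0.2414 + (0.0231)(0.288)² = 0.2433 kg·m².
ω_f = L_i / I_f = 1.248 / 0.2433 = 5.132 rad/s.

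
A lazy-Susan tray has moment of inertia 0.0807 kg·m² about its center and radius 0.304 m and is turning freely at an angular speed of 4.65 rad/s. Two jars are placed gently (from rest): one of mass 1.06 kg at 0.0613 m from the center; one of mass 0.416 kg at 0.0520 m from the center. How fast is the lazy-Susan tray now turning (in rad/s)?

ω_f ≈ 4.37 rad/s

The added mass arrives with no angular momentum about the center, and any external torque about the center is negligible, so the system's angular momentum is conserved.
Added inertia Σmr² = (1.06)(0.0613)² + (0.416)(0.0520)² = 0.005108 kg·m²; I_f = 0.08070 + 0.005108 = 0.08581 kg·m².
ω_f = I_p ω_i / I_f = (0.08070)(4.65) / 0.08581 = 4.373 rad/s.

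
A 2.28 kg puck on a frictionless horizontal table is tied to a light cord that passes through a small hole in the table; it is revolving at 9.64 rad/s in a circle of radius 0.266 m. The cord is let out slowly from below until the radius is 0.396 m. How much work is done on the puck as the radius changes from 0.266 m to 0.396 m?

No torque about the axis ⇒ m r₁² ω₁ = m r₂² ω₂.
ω₂ = ω₁ (r₁/r₂)² = (9.64)(0.266/0.396)² = 4.350 rad/s.
W = ΔKE = ½m(v₂² − v₁²) = -4.114 J.

W ≈ -4.11 J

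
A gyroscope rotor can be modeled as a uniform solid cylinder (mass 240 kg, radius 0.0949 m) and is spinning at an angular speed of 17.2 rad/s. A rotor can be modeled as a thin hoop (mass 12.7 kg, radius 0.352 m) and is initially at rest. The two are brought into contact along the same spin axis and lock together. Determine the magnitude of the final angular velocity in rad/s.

|ω_f| ≈ 7.00 rad/s

No external torque acts about the common axis, so total angular momentum is conserved.
Moments of inertia: I_A = ½(240)(0.0949)² = 1.081 kg·m²; I_B = (12.7)(0.352)² = 1.574 kg·m².
Taking A's sense as positive: L = (1.081)(17.2) = 18.59 kg·m²·rad/s.
Combined I = 1.081 + 1.574 = 2.654 kg·m².
ω_f = L / I = 18.59 / 2.654 = 7.003 rad/s.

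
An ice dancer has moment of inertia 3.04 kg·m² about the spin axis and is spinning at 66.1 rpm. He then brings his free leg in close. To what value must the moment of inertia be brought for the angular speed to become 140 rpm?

I₂ ≈ 1.44 kg·m²

No external torque acts about the spin axis, so angular momentum is conserved.
I₂ = I₁ω₁ / ω₂ = (3.04)(66.1) / (140) = 1.435 kg·m².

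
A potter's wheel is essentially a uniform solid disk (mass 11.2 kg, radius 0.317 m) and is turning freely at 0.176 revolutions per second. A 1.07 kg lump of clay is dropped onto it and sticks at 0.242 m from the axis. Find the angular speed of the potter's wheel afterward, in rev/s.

ω_f ≈ 0.158 rev/s

No external torque acts about the axis; L_before = L_after.
I_p = ½(11.2)(0.317)² = 0.5627 kg·m².
Added inertia Σmr² = (1.07)(0.242)² = 0.06266 kg·m²; I_f = 0.5627 + 0.06266 = 0.6254 kg·m².
ω_f = I_p ω_i / I_f = (0.5627)(0.176) / 0.6254 = 0.1584 rev/s.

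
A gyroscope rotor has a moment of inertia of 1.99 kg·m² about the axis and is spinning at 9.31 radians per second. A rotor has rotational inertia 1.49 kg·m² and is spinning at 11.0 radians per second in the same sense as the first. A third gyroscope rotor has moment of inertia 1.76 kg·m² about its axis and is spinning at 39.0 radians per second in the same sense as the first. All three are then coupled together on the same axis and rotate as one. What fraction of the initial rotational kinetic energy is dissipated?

fraction ≈ 0.325

No external torque acts about the common axis, so total angular momentum is conserved.
Taking A's sense as positive: L = (1.990)(9.31) + (1.490)(11.0) + (1.760)(39.0) = 103.6 kg·m²·rad/s.
Combined I = 1.990 + 1.490 + 1.760 = 5.240 kg·m².
ω_f = L / I = 103.6 / 5.240 = 19.76 rad/s.
KE_i = ½ΣIω² = 1515 J; KE_f = ½(5.240)(19.76)² = 1023 J.
Fraction dissipated = (KE_i − KE_f)/KE_i = 0.3245.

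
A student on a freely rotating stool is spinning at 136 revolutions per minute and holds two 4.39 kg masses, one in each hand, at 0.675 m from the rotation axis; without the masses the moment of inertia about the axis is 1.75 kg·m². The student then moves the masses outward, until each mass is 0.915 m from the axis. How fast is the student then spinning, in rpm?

No external torque acts about the spin axis, so angular momentum is conserved.
I₁ = 1.75 + 2(4.39)(0.675)² = 5.750 kg·m²; I₂ = 1.75 + 2(4.39)(0.915)² = 9.101 kg·m².
ω₂ = I₁ω₁ / I₂ = (5.750)(136 rpm) / (9.101) = 85.93 rpm.

ω₂ ≈ 85.9 rpm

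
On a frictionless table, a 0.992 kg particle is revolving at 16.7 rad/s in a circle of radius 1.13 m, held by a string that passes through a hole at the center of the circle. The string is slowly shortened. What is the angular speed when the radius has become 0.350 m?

No torque about the axis ⇒ m r₁² ω₁ = m r₂² ω₂.
ω₂ = ω₁ (r₁/r₂)² = (16.7)(1.13/0.350)² = 174.1 rad/s.

ω₂ ≈ 174 rad/s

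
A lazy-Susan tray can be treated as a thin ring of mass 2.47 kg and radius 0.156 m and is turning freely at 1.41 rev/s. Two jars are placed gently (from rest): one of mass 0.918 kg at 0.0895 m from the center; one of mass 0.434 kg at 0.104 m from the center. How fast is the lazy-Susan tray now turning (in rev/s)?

ω_f ≈ 1.17 rev/s

The added mass arrives with no angular momentum about the center, and any external torque about the center is negligible, so the system's angular momentum is conserved.
I_p = (2.47)(0.156)² = 0.06011 kg·m².
Added inertia Σmr² = (0.918)(0.0895)² + (0.434)(0.104)² = 0.01205 kg·m²; I_f = 0.06011 + 0.01205 = 0.07216 kg·m².
ω_f = I_p ω_i / I_f = (0.06011)(1.41) / 0.07216 = 1.175 rev/s.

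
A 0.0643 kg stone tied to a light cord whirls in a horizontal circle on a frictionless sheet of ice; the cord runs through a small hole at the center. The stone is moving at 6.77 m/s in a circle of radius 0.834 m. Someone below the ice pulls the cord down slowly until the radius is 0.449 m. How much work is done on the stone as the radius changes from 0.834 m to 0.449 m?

W ≈ 3.61 J

Central (radial) force ⇒ zero torque about the center ⇒ m v r is constant.
v₂ = v₁ r₁ / r₂ = (6.77)(0.834) / (0.449) = 12.58 m/s.
W = ΔKE = ½m(v₂² − v₁²) = 3.610 J.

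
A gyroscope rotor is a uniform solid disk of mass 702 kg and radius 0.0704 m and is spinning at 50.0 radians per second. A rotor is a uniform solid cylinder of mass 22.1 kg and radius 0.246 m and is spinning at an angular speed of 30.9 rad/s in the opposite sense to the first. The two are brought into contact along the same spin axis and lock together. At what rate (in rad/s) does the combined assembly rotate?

No external torque acts about the common axis, so total angular momentum is conserved.
Moments of inertia: I_A = ½(702)(0.0704)² = 1.740 kg·m²; I_B = ½(22.1)(0.246)² = 0.6687 kg·m².
Taking A's sense as positive: L = (1.740)(50.0) − (0.6687)(30.9) = 66.32 kg·m²·rad/s.
Combined I = 1.740 + 0.6687 = 2.408 kg·m².
ω_f = L / I = 66.32 / 2.408 = 27.54 rad/s.

|ω_f| ≈ 27.5 rad/s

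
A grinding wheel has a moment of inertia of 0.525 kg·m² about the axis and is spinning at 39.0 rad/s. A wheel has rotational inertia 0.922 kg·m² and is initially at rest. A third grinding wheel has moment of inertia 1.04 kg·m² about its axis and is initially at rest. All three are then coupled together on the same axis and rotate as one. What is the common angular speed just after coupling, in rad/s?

|ω_f| ≈ 8.23 rad/s

No external torque acts about the common axis, so total angular momentum is conserved.
Taking A's sense as positive: L = (0.5250)(39.0) = 20.48 kg·m²·rad/s.
Combined I = 0.5250 + 0.9220 + 1.040 = 2.487 kg·m².
ω_f = L / I = 20.48 / 2.487 = 8.233 rad/s.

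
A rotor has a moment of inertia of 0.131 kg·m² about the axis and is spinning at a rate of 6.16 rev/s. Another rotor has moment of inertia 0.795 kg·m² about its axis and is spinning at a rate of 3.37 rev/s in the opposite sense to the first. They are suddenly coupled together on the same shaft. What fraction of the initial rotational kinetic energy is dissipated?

fraction ≈ 0.730

The coupling torques are internal; angular momentum about the shared axis is conserved.
Taking A's sense as positive: L = (0.1310)(6.16) − (0.7950)(3.37) = -1.872 kg·m²·rev/s.
Combined I = 0.1310 + 0.7950 = 0.9260 kg·m².
ω_f = L / I = -1.872 / 0.9260 = -2.022 rev/s.
KE_i = ½ΣIω² = 276.3 J; KE_f = ½(0.9260)(12.70)² = 74.72 J.
Fraction dissipated = (KE_i − KE_f)/KE_i = 0.7296.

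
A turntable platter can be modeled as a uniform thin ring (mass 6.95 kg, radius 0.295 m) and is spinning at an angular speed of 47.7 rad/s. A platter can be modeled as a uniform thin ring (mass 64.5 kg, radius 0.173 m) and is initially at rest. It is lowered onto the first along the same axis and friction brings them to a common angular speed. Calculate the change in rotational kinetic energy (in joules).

No external torque acts about the common axis, so total angular momentum is conserved.
Moments of inertia: I_A = (6.95)(0.295)² = 0.6048 kg·m²; I_B = (64.5)(0.173)² = 1.930 kg·m².
Taking A's sense as positive: L = (0.6048)(47.7) = 28.85 kg·m²·rad/s.
Combined I = 0.6048 + 1.930 = 2.535 kg·m².
ω_f = L / I = 28.85 / 2.535 = 11.38 rad/s.
KE_i = ½ΣIω² = 688.1 J; KE_f = ½(2.535)(11.38)² = 164.2 J.

ΔKE ≈ -524 J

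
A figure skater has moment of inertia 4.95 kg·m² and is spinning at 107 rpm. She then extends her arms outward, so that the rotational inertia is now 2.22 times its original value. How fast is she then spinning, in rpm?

Angular momentum about the spin axis is conserved since the torque about it is zero.
I₂ = 2.22 × 4.95 = 10.99 kg·m².
ω₂ = I₁ω₁ / I₂ = (4.950)(107 rpm) / (10.99) = 48.20 rpm.

ω₂ ≈ 48.2 rpm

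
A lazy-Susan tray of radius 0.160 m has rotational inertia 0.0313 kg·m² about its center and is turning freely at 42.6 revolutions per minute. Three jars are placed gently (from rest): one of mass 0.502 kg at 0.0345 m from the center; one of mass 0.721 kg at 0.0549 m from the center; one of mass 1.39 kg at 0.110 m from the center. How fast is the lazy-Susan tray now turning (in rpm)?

No external torque acts about the center; L_before = L_after.
Added inertia Σmr² = (0.502)(0.0345)² + (0.721)(0.0549)² + (1.39)(0.110)² = 0.01959 kg·m²; I_f = 0.03130 + 0.01959 = 0.05089 kg·m².
ω_f = I_p ω_i / I_f = (0.03130)(42.6) / 0.05089 = 26.20 rpm.

ω_f ≈ 26.2 rpm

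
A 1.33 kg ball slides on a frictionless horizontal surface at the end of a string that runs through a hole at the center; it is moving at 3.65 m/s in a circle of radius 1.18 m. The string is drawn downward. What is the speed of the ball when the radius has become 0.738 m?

v₂ ≈ 5.84 m/s

Central (radial) force ⇒ zero torque about the center ⇒ m v r is constant.
v₂ = v₁ r₁ / r₂ = (3.65)(1.18) / (0.738) = 5.836 m/s.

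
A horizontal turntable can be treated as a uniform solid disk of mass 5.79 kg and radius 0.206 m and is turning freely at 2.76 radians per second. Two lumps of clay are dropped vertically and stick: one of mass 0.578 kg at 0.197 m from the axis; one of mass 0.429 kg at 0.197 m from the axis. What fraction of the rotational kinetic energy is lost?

No external torque acts about the axis; L_before = L_after.
I_p = ½(5.79)(0.206)² = 0.1229 kg·m².
Added inertia Σmr² = (0.578)(0.197)² + (0.429)(0.197)² = 0.03908 kg·m²; I_f = 0.1229 + 0.03908 = 0.1619 kg·m².
ω_f = I_p ω_i / I_f = (0.1229)(2.76) / 0.1619 = 2.094 rad/s.
KE_i = ½(0.1229)(2.760 rad/s)² = 0.4679 J; KE_f = ½(0.1619)(2.094)² = 0.3550 J.
Fraction lost = 0.2413.

fraction ≈ 0.241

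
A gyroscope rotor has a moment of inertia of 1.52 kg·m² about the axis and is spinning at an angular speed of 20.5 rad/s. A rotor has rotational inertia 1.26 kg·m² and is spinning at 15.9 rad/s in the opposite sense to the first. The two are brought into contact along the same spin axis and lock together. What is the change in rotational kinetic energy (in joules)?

ΔKE ≈ -456 J

The coupling torques are internal; angular momentum about the shared axis is conserved.
Taking A's sense as positive: L = (1.520)(20.5) − (1.260)(15.9) = 11.13 kg·m²·rad/s.
Combined I = 1.520 + 1.260 = 2.780 kg·m².
ω_f = L / I = 11.13 / 2.780 = 4.002 rad/s.
KE_i = ½ΣIω² = 478.7 J; KE_f = ½(2.780)(4.002)² = 22.26 J.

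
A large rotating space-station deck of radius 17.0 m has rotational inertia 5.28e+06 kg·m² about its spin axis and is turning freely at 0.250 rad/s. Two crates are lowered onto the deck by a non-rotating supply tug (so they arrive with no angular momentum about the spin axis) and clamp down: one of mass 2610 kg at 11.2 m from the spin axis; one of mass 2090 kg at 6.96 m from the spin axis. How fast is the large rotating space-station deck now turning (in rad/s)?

The added mass arrives with no angular momentum about the spin axis, and any external torque about the spin axis is negligible, so the system's angular momentum is conserved.
Added inertia Σmr² = (2610)(11.2)² + (2090)(6.96)² = 4.286e+05 kg·m²; I_f = 5.280e+06 + 4.286e+05 = 5.709e+06 kg·m².
ω_f = I_p ω_i / I_f = (5.280e+06)(0.250) / 5.709e+06 = 0.2312 rad/s.

ω_f ≈ 0.231 rad/s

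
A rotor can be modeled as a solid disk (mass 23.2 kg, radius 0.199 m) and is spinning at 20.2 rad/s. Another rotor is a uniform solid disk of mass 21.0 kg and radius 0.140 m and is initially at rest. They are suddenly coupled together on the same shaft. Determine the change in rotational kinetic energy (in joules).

No external torque acts about the common axis, so total angular momentum is conserved.
Moments of inertia: I_A = ½(23.2)(0.199)² = 0.4594 kg·m²; I_B = ½(21.0)(0.140)² = 0.2058 kg·m².
Taking A's sense as positive: L = (0.4594)(20.2) = 9.279 kg·m²·rad/s.
Combined I = 0.4594 + 0.2058 = 0.6652 kg·m².
ω_f = L / I = 9.279 / 0.6652 = 13.95 rad/s.
KE_i = ½ΣIω² = 93.72 J; KE_f = ½(0.6652)(13.95)² = 64.72 J.

ΔKE ≈ -29.0 J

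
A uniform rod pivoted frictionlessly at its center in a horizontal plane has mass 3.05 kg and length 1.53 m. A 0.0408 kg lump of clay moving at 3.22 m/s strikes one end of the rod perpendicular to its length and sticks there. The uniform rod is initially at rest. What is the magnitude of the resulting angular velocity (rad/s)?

The axle reaction passes through the pivot and exerts no torque about it; angular momentum about the pivot is conserved through the impact.
I_p = (1/12)(3.05)(1.53)² = 0.5950 kg·m². Taking the sense of the lump of clay's angular momentum as positive, L_{lump} = m v R = (0.0408)(3.22)(1.53/2) = 0.1005 kg·m²/s.
L_i = 0 + 0.1005 = 0.1005 kg·m²/s.
After sticking, I_f = I_p + m R² = 0.5950 + (0.0408)(1.53/2)² = 0.6189 kg·m².
ω_f = L_i / I_f = 0.1005 / 0.6189 = 0.1624 rad/s.

|ω_f| ≈ 0.162 rad/s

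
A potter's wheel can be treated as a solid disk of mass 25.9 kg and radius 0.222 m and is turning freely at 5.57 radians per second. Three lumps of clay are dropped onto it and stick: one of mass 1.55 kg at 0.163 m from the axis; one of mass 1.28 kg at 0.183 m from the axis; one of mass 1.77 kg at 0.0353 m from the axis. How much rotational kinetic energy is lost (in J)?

energy lost ≈ 1.18 J

The added mass arrives with no angular momentum about the axis, and any external torque about the axis is negligible, so the system's angular momentum is conserved.
I_p = ½(25.9)(0.222)² = 0.6382 kg·m².
Added inertia Σmr² = (1.55)(0.163)² + (1.28)(0.183)² + (1.77)(0.0353)² = 0.08625 kg·m²; I_f = 0.6382 + 0.08625 = 0.7245 kg·m².
ω_f = I_p ω_i / I_f = (0.6382)(5.57) / 0.7245 = 4.907 rad/s.
KE_i = ½(0.6382)(5.570 rad/s)² = 9.900 J; KE_f = ½(0.7245)(4.907)² = 8.722 J.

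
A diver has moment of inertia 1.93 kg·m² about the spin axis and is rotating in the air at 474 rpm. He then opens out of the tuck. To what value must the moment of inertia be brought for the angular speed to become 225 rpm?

No external torque acts about the spin axis, so angular momentum is conserved.
I₂ = I₁ω₁ / ω₂ = (1.93)(474) / (225) = 4.066 kg·m².

I₂ ≈ 4.07 kg·m²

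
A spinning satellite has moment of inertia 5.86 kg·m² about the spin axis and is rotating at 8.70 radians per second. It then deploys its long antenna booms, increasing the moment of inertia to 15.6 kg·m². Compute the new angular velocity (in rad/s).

ω₂ ≈ 3.27 rad/s

Angular momentum about the spin axis is conserved since the torque about it is zero.
ω₂ = I₁ω₁ / I₂ = (5.860)(8.70 rad/s) / (15.60) = 3.268 rad/s.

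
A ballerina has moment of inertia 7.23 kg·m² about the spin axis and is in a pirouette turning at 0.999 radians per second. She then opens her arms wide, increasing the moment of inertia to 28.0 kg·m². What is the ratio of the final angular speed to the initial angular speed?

ω₂/ω₁ ≈ 0.258

No external torque acts about the spin axis, so angular momentum is conserved.
ω₂/ω₁ = I₁/I₂ = 7.230 / 28.00 = 0.2582.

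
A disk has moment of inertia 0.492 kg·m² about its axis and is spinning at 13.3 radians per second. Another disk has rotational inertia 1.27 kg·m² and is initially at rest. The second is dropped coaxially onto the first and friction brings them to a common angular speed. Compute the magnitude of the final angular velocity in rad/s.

|ω_f| ≈ 3.71 rad/s

The coupling torques are internal; angular momentum about the shared axis is conserved.
Taking A's sense as positive: L = (0.4920)(13.3) = 6.544 kg·m²·rad/s.
Combined I = 0.4920 + 1.270 = 1.762 kg·m².
ω_f = L / I = 6.544 / 1.762 = 3.714 rad/s.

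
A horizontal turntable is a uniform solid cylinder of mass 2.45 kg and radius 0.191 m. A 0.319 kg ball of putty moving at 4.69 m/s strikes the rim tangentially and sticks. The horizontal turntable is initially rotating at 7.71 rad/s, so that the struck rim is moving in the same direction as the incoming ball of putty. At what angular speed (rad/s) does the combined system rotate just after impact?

About the axle the impulsive forces during the collision are internal, so angular momentum about that axis is conserved.
I_p = ½(2.45)(0.191)² = 0.04469 kg·m². Taking the sense of the ball of putty's angular momentum as positive, L_{ball} = m v R = (0.319)(4.69)(0.191) = 0.2858 kg·m²/s.
L_i = +I_p ω_p + m v R = +(0.04469)(7.71) + 0.2858 = 0.6303 kg·m²/s.
After sticking, I_f = I_p + m R² = 0.04469 + (0.319)(0.191)² = 0.05633 kg·m².
ω_f = L_i / I_f = 0.6303 / 0.05633 = 11.19 rad/s.

|ω_f| ≈ 11.2 rad/s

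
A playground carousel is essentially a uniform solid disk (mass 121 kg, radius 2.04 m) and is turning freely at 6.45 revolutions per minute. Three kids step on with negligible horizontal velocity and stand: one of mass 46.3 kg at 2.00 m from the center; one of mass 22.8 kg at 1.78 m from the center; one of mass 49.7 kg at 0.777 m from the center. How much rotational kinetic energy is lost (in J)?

energy lost ≈ 30.6 J

The added mass arrives with no angular momentum about the center, and any external torque about the center is negligible, so the system's angular momentum is conserved.
I_p = ½(121)(2.04)² = 251.8 kg·m².
Added inertia Σmr² = (46.3)(2.00)² + (22.8)(1.78)² + (49.7)(0.777)² = 287.4 kg·m²; I_f = 251.8 + 287.4 = 539.2 kg·m².
ω_f = I_p ω_i / I_f = (251.8)(6.45) / 539.2 = 3.012 rpm.
KE_i = ½(251.8)(0.6754 rad/s)² = 57.43 J; KE_f = ½(539.2)(0.3154)² = 26.82 J.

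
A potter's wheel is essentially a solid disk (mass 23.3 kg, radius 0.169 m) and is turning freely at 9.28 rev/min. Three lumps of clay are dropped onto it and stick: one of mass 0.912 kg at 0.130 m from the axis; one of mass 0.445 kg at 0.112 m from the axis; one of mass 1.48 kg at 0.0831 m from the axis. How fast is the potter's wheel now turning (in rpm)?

ω_f ≈ 8.48 rpm

No external torque acts about the axis; L_before = L_after.
I_p = ½(23.3)(0.169)² = 0.3327 kg·m².
Added inertia Σmr² = (0.912)(0.130)² + (0.445)(0.112)² + (1.48)(0.0831)² = 0.03122 kg·m²; I_f = 0.3327 + 0.03122 = 0.3640 kg·m².
ω_f = I_p ω_i / I_f = (0.3327)(9.28) / 0.3640 = 8.484 rpm.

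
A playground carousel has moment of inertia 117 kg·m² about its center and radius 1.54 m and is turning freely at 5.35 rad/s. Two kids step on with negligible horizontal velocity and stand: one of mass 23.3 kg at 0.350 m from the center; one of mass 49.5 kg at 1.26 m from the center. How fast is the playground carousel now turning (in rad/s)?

ω_f ≈ 3.15 rad/s

No external torque acts about the center; L_before = L_after.
Added inertia Σmr² = (23.3)(0.350)² + (49.5)(1.26)² = 81.44 kg·m²; I_f = 117.0 + 81.44 = 198.4 kg·m².
ω_f = I_p ω_i / I_f = (117.0)(5.35) / 198.4 = 3.154 rad/s.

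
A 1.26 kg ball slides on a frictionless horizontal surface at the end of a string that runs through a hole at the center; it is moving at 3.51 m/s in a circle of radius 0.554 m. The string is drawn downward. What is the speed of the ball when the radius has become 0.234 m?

Central (radial) force ⇒ zero torque about the center ⇒ m v r is constant.
v₂ = v₁ r₁ / r₂ = (3.51)(0.554) / (0.234) = 8.310 m/s.

v₂ ≈ 8.31 m/s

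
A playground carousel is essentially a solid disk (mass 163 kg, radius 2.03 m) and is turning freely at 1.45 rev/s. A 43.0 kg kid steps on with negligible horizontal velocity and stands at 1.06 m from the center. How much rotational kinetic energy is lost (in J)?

energy lost ≈ 1750 J

The added mass arrives with no angular momentum about the center, and any external torque about the center is negligible, so the system's angular momentum is conserved.
I_p = ½(163)(2.03)² = 335.9 kg·m².
Added inertia Σmr² = (43.0)(1.06)² = 48.31 kg·m²; I_f = 335.9 + 48.31 = 384.2 kg·m².
ω_f = I_p ω_i / I_f = (335.9)(1.45) / 384.2 = 1.268 rev/s.
KE_i = ½(335.9)(9.111 rad/s)² = 13940 J; KE_f = ½(384.2)(7.965)² = 12190 J.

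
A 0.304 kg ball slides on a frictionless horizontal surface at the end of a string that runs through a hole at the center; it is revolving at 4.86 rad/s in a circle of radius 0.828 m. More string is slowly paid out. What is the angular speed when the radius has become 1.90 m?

ω₂ ≈ 0.923 rad/s

No torque about the axis ⇒ m r₁² ω₁ = m r₂² ω₂.
ω₂ = ω₁ (r₁/r₂)² = (4.86)(0.828/1.90)² = 0.9230 rad/s.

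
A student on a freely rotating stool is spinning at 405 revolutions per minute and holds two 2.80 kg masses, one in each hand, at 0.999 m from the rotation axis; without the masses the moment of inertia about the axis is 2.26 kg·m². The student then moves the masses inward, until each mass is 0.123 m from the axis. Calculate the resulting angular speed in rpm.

Angular momentum about the spin axis is conserved since the torque about it is zero.
I₁ = 2.26 + 2(2.80)(0.999)² = 7.849 kg·m²; I₂ = 2.26 + 2(2.80)(0.123)² = 2.345 kg·m².
ω₂ = I₁ω₁ / I₂ = (7.849)(405 rpm) / (2.345) = 1356 rpm.

ω₂ ≈ 1360 rpm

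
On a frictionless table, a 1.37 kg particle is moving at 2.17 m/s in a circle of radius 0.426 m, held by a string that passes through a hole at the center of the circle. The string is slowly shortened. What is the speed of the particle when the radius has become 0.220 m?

The only horizontal force on the mass is along the cord (radial), so it exerts no torque about the hole and angular momentum m v r is conserved.
v₂ = v₁ r₁ / r₂ = (2.17)(0.426) / (0.220) = 4.202 m/s.

v₂ ≈ 4.20 m/s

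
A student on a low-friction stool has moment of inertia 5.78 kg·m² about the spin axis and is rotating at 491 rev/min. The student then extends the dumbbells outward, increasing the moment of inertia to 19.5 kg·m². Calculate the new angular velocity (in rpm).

ω₂ ≈ 146 rpm

Angular momentum about the spin axis is conserved since the torque about it is zero.
ω₂ = I₁ω₁ / I₂ = (5.780)(491 rpm) / (19.50) = 145.5 rpm.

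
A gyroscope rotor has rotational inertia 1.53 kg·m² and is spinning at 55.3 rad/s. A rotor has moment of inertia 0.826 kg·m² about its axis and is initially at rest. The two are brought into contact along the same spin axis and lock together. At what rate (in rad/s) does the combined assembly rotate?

|ω_f| ≈ 35.9 rad/s

The coupling torques are internal; angular momentum about the shared axis is conserved.
Taking A's sense as positive: L = (1.530)(55.3) = 84.61 kg·m²·rad/s.
Combined I = 1.530 + 0.8260 = 2.356 kg·m².
ω_f = L / I = 84.61 / 2.356 = 35.91 rad/s.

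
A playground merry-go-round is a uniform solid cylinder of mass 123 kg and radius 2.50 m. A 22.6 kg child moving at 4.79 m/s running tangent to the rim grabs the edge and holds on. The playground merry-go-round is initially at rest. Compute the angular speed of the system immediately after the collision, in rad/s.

|ω_f| ≈ 0.515 rad/s

About the axle the impulsive forces during the collision are internal, so angular momentum about that axis is conserved.
I_p = ½(123)(2.50)² = 384.4 kg·m². Taking the sense of the child's angular momentum as positive, L_{child} = m v R = (22.6)(4.79)(2.50) = 270.6 kg·m²/s.
L_i = 0 + 270.6 = 270.6 kg·m²/s.
After sticking, I_f = I_p + m R² = 384.4 + (22.6)(2.50)² = 525.6 kg·m².
ω_f = L_i / I_f = 270.6 / 525.6 = 0.5149 rad/s.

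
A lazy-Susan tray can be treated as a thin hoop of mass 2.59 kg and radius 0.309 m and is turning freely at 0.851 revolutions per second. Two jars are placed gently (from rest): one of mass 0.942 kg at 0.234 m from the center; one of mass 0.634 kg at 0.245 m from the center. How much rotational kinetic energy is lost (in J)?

The added mass arrives with no angular momentum about the center, and any external torque about the center is negligible, so the system's angular momentum is conserved.
I_p = (2.59)(0.309)² = 0.2473 kg·m².
Added inertia Σmr² = (0.942)(0.234)² + (0.634)(0.245)² = 0.08964 kg·m²; I_f = 0.2473 + 0.08964 = 0.3369 kg·m².
ω_f = I_p ω_i / I_f = (0.2473)(0.851) / 0.3369 = 0.6246 rev/s.
KE_i = ½(0.2473)(5.347 rad/s)² = 3.535 J; KE_f = ½(0.3369)(3.924)² = 2.595 J.

energy lost ≈ 0.940 J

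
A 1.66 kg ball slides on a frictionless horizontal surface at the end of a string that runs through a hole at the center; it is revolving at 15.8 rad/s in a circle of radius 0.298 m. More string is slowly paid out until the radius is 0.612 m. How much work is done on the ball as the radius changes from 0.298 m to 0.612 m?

W ≈ -14.0 J

No torque about the axis ⇒ m r₁² ω₁ = m r₂² ω₂.
ω₂ = ω₁ (r₁/r₂)² = (15.8)(0.298/0.612)² = 3.746 rad/s.
W = ΔKE = ½m(v₂² − v₁²) = -14.04 J.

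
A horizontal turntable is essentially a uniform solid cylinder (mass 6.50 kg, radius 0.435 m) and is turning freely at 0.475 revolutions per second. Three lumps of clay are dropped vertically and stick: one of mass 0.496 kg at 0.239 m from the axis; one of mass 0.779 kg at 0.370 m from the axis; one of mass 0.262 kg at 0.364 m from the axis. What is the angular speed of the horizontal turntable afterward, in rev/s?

ω_f ≈ 0.372 rev/s

The added mass arrives with no angular momentum about the axis, and any external torque about the axis is negligible, so the system's angular momentum is conserved.
I_p = ½(6.50)(0.435)² = 0.6150 kg·m².
Added inertia Σmr² = (0.496)(0.239)² + (0.779)(0.370)² + (0.262)(0.364)² = 0.1697 kg·m²; I_f = 0.6150 + 0.1697 = 0.7847 kg·m².
ω_f = I_p ω_i / I_f = (0.6150)(0.475) / 0.7847 = 0.3723 rev/s.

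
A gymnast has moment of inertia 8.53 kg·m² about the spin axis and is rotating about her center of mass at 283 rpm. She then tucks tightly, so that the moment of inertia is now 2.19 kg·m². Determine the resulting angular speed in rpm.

ω₂ ≈ 1100 rpm

With no external torque about the axis, L is conserved: I₁ω₁ = I₂ω₂.
ω₂ = I₁ω₁ / I₂ = (8.530)(283 rpm) / (2.190) = 1102 rpm.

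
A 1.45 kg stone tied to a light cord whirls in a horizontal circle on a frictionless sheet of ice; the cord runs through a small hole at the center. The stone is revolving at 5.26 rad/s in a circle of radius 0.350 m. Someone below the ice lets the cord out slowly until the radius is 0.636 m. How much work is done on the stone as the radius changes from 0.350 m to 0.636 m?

W ≈ -1.71 J

No torque about the axis ⇒ m r₁² ω₁ = m r₂² ω₂.
ω₂ = ω₁ (r₁/r₂)² = (5.26)(0.350/0.636)² = 1.593 rad/s.
W = ΔKE = ½m(v₂² − v₁²) = -1.713 J.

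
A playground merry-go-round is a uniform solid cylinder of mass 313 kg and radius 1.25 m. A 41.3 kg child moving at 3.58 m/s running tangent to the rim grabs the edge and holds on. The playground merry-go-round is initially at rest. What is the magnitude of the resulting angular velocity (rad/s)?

The axle reaction passes through the axle and exerts no torque about it; angular momentum about the axle is conserved through the impact.
I_p = ½(313)(1.25)² = 244.5 kg·m². Taking the sense of the child's angular momentum as positive, L_{child} = m v R = (41.3)(3.58)(1.25) = 184.8 kg·m²/s.
L_i = 0 + 184.8 = 184.8 kg·m²/s.
After sticking, I_f = I_p + m R² = 244.5 + (41.3)(1.25)² = 309.1 kg·m².
ω_f = L_i / I_f = 184.8 / 309.1 = 0.5980 rad/s.

|ω_f| ≈ 0.598 rad/s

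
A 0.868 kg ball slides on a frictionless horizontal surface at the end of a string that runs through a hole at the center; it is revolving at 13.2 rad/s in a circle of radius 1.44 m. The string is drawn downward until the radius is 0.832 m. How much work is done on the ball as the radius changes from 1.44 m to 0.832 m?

W ≈ 313 J

The constraining force is radial, so m r² ω about the center is conserved.
ω₂ = ω₁ (r₁/r₂)² = (13.2)(1.44/0.832)² = 39.54 rad/s.
W = ΔKE = ½m(v₂² − v₁²) = 312.9 J.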